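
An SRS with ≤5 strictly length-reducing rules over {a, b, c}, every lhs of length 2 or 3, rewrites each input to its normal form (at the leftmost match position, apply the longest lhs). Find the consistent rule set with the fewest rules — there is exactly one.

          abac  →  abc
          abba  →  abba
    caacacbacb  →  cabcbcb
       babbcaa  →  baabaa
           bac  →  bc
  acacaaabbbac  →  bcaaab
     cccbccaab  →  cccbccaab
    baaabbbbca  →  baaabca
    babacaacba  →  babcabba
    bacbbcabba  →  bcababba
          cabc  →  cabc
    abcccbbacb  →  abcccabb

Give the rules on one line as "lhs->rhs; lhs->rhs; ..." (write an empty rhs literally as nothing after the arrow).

  | abac => abc
  | abba
  | caacacbacb => cabacbacb => cabcbacb => cabcbcb
  | babbcaa => baabaa

ac->b; bac->bc; bbb->; bbc->ab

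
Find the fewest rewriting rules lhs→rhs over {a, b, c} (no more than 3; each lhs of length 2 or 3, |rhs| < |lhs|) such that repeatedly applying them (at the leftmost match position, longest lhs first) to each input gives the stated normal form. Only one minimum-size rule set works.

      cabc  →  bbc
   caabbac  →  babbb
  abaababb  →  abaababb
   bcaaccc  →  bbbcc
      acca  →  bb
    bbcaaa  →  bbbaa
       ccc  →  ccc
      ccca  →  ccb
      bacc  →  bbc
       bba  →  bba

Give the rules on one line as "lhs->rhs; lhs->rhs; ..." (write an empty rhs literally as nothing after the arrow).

ac->b; ca->b

  | cabc => bbc
  | caabbac => babbac => babbb
  | abaababb
  | bcaaccc => bbaccc => bbbcc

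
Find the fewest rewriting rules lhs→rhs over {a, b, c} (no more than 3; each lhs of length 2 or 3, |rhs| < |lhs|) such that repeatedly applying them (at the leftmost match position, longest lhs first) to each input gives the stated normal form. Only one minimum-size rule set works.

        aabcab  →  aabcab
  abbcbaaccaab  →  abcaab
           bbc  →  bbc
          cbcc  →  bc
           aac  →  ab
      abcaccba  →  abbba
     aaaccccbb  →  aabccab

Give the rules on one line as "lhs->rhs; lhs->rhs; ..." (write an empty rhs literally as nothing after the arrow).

ac->b; baa->a; cb->a

  | aabcab
  | abbcbaaccaab => abbaaaccaab => abaaccaab => aaccaab => abcaab
  | bbc
  | cbcc => acc => bc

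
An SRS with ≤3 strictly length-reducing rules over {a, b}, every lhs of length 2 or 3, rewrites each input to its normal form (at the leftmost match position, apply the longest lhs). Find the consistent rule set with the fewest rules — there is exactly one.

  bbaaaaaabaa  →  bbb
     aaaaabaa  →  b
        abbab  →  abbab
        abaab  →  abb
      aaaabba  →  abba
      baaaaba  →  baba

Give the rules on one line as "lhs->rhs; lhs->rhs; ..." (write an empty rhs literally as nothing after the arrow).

aa->; aaa->

  | bbaaaaaabaa => bbaaabaa => bbbaa => bbb
  | aaaaabaa => aabaa => baa => b
  | abbab
  | abaab => abb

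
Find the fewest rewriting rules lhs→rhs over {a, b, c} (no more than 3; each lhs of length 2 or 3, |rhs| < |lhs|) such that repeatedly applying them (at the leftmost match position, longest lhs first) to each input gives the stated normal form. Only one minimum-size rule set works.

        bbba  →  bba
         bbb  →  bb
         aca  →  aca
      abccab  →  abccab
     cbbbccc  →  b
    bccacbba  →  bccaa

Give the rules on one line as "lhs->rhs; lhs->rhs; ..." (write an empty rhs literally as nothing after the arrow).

bbb->bb; cbb->; ccc->

  | bbba => bba
  | bbb => bb
  | aca
  | abccab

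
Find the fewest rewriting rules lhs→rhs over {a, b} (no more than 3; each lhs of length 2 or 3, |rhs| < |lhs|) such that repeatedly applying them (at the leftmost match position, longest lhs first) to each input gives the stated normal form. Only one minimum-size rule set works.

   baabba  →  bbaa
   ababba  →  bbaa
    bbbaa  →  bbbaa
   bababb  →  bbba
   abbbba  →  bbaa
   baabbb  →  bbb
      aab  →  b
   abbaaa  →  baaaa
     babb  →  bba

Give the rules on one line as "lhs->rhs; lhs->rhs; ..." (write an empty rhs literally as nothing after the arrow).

  | baabba => babaa => bbaa
  | ababba => babba => bbaa
  | bbbaa
  | bababb => bbabb => bbba

ab->b; abb->ba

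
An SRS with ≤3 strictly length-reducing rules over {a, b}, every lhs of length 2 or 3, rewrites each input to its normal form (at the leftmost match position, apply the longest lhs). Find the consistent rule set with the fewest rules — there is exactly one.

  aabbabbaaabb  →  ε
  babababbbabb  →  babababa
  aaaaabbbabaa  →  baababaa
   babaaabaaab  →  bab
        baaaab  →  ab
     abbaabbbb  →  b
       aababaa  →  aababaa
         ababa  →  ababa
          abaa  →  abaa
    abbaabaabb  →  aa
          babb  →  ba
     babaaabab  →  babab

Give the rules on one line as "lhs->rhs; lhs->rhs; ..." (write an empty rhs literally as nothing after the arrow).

  | aabbabbaaabb => aaabbaaabb => bbbaaabb => baaabb => bbbb => bb => ε
  | babababbbabb => bababababb => babababa
  | aaaaabbbabaa => baabbbabaa => baababaa
  | babaaabaaab => babbbaaab => babaaab => babbb => bab

aaa->b; bb->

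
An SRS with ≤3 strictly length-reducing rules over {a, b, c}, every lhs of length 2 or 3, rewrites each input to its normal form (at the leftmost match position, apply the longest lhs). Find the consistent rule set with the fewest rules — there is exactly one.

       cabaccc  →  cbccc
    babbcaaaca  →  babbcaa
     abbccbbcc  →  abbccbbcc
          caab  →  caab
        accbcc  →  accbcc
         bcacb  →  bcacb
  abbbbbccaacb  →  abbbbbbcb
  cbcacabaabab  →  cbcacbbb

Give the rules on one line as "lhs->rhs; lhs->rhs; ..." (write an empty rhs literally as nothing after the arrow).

  | cabaccc => cbccc
  | babbcaaaca => babbcaa
  | abbccbbcc
  | caab

aac->; aba->b; cca->ab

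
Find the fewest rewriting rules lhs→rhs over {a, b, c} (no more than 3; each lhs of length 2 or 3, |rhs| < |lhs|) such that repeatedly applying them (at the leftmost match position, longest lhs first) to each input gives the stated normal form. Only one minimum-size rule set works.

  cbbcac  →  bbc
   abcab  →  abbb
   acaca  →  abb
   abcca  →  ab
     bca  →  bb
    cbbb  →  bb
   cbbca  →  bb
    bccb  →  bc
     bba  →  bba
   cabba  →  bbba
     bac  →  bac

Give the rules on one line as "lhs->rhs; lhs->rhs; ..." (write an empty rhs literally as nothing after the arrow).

  | cbbcac => bcac => bbc
  | abcab => abbb
  | acaca => abca => abb
  | abcca => abcb => ab

ca->b; cb->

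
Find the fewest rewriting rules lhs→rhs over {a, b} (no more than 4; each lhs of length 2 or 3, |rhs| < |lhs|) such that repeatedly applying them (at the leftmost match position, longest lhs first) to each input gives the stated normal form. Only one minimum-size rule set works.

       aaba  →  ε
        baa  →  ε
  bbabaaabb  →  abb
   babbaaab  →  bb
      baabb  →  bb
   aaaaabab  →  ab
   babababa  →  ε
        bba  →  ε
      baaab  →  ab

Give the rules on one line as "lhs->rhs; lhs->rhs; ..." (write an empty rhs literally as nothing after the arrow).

aa->b; ba->; baa->; bba->

  | aaba => bba => ε
  | baa => ε
  | bbabaaabb => baaabb => abb
  | babbaaab => bbaaab => aab => bb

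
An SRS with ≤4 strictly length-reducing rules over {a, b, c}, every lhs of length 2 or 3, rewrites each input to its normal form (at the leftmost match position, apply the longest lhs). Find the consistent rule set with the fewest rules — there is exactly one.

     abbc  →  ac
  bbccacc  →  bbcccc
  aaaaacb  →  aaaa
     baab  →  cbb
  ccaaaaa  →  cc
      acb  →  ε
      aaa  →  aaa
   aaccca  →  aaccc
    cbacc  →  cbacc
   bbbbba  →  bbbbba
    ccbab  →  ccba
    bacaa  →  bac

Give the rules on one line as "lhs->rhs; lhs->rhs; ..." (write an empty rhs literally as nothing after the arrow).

ab->a; acb->; baa->cb; ca->c

  | abbc => abc => ac
  | bbccacc => bbcccc
  | aaaaacb => aaaa
  | baab => cbb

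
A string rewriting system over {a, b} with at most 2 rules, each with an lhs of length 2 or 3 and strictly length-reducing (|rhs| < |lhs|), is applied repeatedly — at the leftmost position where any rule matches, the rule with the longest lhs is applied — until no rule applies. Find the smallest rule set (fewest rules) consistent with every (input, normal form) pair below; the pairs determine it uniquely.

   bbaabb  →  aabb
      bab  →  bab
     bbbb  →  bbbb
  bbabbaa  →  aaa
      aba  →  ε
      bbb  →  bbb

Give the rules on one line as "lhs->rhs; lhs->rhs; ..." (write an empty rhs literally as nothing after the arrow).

  | bbaabb => aabb
  | bab
  | bbbb
  | bbabbaa => abbaa => aaa

aba->; bba->a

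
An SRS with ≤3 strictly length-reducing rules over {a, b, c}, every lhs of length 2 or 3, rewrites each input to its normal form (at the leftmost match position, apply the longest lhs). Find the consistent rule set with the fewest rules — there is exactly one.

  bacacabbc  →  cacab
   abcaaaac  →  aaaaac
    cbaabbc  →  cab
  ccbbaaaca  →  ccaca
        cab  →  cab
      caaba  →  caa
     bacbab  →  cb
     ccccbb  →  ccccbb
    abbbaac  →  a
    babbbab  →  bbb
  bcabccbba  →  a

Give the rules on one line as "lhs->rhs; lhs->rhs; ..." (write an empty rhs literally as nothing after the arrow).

  | bacacabbc => cacabbc => cacab
  | abcaaaac => aaaaac
  | cbaabbc => cabbc => cab
  | ccbbaaaca => ccbaaca => ccaca

acb->a; ba->; bc->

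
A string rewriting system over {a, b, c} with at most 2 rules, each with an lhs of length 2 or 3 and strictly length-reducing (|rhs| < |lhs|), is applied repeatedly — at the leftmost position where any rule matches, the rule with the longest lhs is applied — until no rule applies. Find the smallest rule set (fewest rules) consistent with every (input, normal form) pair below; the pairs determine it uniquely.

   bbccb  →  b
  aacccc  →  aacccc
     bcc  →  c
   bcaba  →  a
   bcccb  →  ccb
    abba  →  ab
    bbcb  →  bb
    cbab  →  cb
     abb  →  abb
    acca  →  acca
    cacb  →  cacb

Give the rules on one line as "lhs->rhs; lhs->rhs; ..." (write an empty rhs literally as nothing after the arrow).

  | bbccb => bcb => b
  | aacccc
  | bcc => c
  | bcaba => aba => a

ba->; bc->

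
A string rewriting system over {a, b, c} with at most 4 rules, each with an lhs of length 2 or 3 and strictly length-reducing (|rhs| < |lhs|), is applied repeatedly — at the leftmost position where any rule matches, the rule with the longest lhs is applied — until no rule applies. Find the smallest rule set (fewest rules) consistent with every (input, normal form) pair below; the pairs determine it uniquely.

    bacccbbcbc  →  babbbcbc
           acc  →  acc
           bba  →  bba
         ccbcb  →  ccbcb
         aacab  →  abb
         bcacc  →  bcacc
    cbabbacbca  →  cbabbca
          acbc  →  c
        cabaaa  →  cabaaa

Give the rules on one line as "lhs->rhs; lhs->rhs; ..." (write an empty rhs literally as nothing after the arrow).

aca->b; acb->; ccc->b

  | bacccbbcbc => babbbcbc
  | acc
  | bba
  | ccbcb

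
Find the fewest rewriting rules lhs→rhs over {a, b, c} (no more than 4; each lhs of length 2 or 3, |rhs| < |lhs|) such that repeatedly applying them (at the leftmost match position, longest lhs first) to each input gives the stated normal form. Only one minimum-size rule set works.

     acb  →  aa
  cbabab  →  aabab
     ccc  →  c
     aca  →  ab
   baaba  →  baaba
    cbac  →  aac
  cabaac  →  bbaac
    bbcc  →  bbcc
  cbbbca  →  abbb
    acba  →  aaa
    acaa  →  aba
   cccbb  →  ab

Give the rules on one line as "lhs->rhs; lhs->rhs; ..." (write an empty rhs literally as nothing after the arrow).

ca->b; cb->a; ccc->c

  | acb => aa
  | cbabab => aabab
  | ccc => c
  | aca => ab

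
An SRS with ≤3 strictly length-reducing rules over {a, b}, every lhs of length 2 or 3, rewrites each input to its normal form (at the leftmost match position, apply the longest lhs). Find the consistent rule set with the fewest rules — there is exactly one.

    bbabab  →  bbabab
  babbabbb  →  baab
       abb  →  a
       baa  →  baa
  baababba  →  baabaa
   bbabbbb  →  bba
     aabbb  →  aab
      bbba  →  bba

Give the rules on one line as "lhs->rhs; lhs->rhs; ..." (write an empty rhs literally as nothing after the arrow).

abb->a; bbb->bb

  | bbabab
  | babbabbb => baabbb => baab
  | abb => a
  | baa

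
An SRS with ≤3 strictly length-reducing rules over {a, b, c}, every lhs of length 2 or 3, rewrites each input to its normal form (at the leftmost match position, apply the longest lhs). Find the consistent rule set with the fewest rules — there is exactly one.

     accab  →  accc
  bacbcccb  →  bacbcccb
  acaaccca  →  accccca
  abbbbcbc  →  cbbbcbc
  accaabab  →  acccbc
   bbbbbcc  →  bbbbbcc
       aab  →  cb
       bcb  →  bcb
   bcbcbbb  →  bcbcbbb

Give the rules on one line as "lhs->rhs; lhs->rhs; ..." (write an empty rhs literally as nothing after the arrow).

  | accab => accc
  | bacbcccb
  | acaaccca => accccca
  | abbbbcbc => cbbbcbc

aa->c; ab->c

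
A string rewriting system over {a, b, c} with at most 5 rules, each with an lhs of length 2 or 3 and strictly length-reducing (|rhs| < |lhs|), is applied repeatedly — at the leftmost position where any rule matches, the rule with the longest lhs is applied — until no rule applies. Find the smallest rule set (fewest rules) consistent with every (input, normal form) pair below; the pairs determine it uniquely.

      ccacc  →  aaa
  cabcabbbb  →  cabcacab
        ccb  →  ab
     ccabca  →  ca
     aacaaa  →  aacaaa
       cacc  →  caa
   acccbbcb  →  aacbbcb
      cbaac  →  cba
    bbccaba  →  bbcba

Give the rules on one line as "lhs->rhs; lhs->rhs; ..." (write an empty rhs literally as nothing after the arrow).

  | ccacc => aacc => aaa
  | cabcabbbb => cabcacab
  | ccb => ab
  | ccabca => aabca => ca

aab->; baa->bc; bbb->ca; cc->a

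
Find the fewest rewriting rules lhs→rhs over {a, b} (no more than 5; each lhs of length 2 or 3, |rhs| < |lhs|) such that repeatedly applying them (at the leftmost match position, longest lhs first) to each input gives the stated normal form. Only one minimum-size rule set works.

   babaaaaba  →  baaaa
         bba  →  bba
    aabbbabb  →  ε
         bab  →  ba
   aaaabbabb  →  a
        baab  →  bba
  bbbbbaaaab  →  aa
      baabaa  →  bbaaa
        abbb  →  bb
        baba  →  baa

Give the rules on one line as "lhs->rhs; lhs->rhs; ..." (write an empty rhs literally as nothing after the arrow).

  | babaaaaba => baaaaaba => baaabaa => babaaa => baaaa
  | bba
  | aabbbabb => babbabb => bbabb => bbb => ε
  | bab => ba

aab->ba; ab->a; abb->b; bbb->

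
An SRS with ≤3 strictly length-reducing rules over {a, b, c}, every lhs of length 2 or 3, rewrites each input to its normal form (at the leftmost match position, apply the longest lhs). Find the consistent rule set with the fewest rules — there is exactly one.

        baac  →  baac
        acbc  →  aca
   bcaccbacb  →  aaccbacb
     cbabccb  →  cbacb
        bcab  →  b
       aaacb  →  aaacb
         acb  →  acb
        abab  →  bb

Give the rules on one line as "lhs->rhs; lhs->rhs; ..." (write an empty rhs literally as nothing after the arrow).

ab->b; bc->a

  | baac
  | acbc => aca
  | bcaccbacb => aaccbacb
  | cbabccb => cbbccb => cbacb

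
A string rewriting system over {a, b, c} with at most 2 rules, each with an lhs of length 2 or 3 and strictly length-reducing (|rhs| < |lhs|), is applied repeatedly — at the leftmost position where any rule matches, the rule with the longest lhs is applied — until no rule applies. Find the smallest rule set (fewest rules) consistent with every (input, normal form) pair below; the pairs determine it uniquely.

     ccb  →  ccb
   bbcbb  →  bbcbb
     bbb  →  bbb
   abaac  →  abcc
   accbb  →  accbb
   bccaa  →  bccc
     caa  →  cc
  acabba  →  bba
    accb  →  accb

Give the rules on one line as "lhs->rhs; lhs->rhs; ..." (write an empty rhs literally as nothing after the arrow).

aa->c; aca->

  | ccb
  | bbcbb
  | bbb
  | abaac => abcc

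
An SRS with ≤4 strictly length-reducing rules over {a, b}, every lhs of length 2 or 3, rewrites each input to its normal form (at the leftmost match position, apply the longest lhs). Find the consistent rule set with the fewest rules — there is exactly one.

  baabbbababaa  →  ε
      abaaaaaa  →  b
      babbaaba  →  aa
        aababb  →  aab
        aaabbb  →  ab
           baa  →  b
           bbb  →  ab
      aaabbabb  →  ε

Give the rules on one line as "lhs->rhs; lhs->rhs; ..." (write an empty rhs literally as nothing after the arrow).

aaa->; aba->b; ba->b; bb->a

  | baabbbababaa => babbbababaa => bbbbababaa => abbababaa => aaababaa => babaa => bbaa => aaa => ε
  | abaaaaaa => baaaaa => baaaa => baaa => baa => ba => b
  | babbaaba => bbbaaba => abaaba => baba => bba => aa
  | aababb => abbb => aab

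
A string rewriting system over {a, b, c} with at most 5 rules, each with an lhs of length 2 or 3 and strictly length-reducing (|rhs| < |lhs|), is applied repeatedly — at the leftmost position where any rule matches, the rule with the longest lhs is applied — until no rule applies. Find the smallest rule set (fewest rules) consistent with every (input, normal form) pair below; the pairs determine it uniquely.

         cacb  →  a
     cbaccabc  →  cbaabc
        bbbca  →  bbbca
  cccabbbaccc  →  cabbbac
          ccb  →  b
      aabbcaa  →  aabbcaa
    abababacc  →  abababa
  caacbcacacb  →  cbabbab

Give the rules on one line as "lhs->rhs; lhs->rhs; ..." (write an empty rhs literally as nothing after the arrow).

  | cacb => acb => a
  | cbaccabc => cbaabc
  | bbbca
  | cccabbbaccc => cabbbaccc => cabbbac

aac->ba; acb->a; cac->ac; cc->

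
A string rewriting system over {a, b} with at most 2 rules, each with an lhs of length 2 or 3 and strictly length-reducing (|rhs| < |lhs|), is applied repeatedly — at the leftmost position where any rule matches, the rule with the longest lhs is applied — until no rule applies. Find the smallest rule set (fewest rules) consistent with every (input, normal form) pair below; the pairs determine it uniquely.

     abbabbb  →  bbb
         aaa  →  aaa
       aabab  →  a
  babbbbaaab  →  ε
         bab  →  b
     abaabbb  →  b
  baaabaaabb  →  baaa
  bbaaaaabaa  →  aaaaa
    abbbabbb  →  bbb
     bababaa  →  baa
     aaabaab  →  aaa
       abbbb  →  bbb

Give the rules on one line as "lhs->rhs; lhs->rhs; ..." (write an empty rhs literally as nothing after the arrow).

  | abbabbb => babbb => bbb
  | aaa
  | aabab => aab => a
  | babbbbaaab => bbbbaaab => bbaab => ab => ε

ab->; bba->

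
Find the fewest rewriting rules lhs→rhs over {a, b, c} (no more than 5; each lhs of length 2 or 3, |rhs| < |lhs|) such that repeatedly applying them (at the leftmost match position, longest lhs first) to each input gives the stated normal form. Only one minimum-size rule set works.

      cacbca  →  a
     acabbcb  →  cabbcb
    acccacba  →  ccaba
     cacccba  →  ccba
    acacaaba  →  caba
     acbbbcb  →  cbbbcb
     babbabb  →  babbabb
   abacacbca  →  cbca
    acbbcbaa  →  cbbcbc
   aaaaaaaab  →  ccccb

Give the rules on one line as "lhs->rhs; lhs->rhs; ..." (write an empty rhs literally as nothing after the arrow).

  | cacbca => abca => a
  | acabbcb => cabbcb
  | acccacba => cccacba => ccaba
  | cacccba => accba => ccba

aa->c; abc->; ac->c; cac->a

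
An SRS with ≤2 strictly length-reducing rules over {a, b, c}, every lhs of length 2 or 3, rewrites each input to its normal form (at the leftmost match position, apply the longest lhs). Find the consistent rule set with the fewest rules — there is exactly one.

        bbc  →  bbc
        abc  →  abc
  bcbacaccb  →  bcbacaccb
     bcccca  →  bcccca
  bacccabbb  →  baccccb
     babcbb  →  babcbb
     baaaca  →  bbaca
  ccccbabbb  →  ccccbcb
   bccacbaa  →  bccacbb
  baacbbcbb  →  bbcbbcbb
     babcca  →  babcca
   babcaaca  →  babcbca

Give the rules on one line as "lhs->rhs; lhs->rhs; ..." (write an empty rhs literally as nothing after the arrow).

  | bbc
  | abc
  | bcbacaccb
  | bcccca

aa->b; abb->c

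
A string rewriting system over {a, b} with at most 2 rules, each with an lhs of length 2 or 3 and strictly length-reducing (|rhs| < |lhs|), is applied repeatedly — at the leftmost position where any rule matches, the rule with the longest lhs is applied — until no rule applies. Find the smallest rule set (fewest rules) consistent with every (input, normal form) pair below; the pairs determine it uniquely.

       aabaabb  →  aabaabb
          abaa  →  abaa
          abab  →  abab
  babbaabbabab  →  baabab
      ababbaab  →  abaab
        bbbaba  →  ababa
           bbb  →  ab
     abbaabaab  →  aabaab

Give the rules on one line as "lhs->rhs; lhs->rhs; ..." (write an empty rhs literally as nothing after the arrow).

  | aabaabb
  | abaa
  | abab
  | babbaabbabab => baabbabab => baabab

bba->; bbb->ab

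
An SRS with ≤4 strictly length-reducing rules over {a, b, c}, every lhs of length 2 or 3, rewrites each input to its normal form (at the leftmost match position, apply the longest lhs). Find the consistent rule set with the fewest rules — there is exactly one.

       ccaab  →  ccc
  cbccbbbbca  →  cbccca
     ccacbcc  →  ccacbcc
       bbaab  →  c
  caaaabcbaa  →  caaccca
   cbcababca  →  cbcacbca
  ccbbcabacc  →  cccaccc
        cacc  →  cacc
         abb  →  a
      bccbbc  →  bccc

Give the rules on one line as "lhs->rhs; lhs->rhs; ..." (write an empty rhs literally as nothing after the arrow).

  | ccaab => ccc
  | cbccbbbbca => cbccbbca => cbccca
  | ccacbcc
  | bbaab => aab => c

aab->c; ba->c; bb->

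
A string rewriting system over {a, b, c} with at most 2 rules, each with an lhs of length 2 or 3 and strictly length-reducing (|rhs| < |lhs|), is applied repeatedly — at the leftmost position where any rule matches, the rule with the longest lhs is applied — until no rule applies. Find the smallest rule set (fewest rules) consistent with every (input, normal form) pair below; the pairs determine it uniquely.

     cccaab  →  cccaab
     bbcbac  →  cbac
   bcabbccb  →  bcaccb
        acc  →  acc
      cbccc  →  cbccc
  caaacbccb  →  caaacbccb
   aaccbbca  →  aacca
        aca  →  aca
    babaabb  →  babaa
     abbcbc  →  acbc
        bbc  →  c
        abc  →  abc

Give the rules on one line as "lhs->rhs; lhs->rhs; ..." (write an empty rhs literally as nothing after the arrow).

bb->; cbb->

  | cccaab
  | bbcbac => cbac
  | bcabbccb => bcaccb
  | acc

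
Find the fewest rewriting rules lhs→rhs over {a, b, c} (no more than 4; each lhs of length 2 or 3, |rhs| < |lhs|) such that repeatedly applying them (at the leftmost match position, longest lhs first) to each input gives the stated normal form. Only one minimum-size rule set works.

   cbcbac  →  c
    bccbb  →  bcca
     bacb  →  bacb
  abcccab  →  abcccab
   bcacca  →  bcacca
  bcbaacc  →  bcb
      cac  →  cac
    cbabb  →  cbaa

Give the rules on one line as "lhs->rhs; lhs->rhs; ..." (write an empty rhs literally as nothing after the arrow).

aac->; bb->a; cbc->cb

  | cbcbac => cbbac => caac => c
  | bccbb => bcca
  | bacb
  | abcccab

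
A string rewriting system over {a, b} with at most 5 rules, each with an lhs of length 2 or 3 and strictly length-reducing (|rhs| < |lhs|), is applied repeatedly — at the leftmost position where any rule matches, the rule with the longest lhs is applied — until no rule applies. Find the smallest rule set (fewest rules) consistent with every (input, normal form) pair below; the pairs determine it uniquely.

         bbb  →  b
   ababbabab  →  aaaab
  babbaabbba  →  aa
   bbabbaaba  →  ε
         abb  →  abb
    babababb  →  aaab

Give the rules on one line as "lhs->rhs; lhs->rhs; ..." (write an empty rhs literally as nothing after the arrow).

ba->; bab->a; bba->bb; bbb->b

  | bbb => b
  | ababbabab => aababab => aaaab
  | babbaabbba => abaabbba => aabbba => aaba => aa
  | bbabbaaba => bbbbaaba => bbaaba => bbaba => bbba => ba => ε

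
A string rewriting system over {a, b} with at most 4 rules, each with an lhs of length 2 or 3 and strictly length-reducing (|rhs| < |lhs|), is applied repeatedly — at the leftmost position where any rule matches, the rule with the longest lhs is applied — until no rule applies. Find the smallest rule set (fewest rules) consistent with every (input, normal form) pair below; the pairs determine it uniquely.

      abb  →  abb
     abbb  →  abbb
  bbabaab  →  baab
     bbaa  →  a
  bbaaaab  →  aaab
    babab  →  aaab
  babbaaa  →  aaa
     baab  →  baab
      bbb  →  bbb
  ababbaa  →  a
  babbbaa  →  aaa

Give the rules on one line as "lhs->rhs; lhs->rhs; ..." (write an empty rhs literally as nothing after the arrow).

aba->; bab->aa; bba->

  | abb
  | abbb
  | bbabaab => baab
  | bbaa => a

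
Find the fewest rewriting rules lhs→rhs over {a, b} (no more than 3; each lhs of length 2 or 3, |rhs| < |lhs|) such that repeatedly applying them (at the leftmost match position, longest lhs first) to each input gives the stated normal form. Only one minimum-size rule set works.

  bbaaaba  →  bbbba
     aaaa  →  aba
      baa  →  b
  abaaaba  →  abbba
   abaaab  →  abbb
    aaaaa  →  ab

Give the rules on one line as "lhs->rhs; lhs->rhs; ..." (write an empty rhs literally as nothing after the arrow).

aa->; aaa->ab; bab->bb

  | bbaaaba => bbabba => bbbba
  | aaaa => aba
  | baa => b
  | abaaaba => ababba => abbba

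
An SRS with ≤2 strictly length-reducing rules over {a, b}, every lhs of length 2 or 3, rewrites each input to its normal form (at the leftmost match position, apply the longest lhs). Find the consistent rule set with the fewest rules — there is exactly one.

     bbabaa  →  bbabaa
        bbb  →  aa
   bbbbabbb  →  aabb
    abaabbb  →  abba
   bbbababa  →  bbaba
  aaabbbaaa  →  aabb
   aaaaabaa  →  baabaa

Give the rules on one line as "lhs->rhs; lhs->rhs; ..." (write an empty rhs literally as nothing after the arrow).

  | bbabaa
  | bbb => aa
  | bbbbabbb => aababbb => aabaaa => aabb
  | abaabbb => abaaaa => abba

aaa->b; bbb->aa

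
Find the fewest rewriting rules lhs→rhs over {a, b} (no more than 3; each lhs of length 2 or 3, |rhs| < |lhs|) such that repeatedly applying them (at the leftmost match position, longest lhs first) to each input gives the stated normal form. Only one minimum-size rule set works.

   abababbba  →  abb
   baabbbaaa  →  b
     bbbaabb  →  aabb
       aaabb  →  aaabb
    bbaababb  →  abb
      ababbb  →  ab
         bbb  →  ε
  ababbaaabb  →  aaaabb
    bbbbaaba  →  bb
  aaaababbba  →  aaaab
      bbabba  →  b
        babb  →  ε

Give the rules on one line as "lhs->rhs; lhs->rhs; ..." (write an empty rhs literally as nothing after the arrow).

ba->b; bbb->

  | abababbba => abbabbba => abbbbba => abba => abb
  | baabbbaaa => babbbaaa => bbbbaaa => baaa => baa => ba => b
  | bbbaabb => aabb
  | aaabb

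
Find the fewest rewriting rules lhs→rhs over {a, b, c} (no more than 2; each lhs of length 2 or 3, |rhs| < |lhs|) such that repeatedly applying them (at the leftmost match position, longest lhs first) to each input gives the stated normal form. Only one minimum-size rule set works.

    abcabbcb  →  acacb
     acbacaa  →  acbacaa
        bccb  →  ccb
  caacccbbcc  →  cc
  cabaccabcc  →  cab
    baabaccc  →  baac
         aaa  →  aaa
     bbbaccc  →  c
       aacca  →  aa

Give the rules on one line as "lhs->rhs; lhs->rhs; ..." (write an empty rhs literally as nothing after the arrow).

acc->; bc->c

  | abcabbcb => acabbcb => acabcb => acacb
  | acbacaa
  | bccb => ccb
  | caacccbbcc => cacbbcc => cacbcc => caccc => cc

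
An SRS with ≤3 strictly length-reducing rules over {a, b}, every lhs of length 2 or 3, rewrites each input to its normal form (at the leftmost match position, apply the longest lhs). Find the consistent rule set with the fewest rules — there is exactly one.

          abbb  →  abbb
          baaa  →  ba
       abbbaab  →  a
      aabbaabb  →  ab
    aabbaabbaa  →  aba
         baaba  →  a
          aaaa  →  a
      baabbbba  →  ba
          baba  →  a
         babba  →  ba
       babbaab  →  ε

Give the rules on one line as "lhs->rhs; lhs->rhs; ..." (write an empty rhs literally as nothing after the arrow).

  | abbb
  | baaa => baa => ba
  | abbbaab => abbaab => abaab => abab => a
  | aabbaabb => abbaabb => abaabb => ababb => ab

aa->a; bab->; bba->ba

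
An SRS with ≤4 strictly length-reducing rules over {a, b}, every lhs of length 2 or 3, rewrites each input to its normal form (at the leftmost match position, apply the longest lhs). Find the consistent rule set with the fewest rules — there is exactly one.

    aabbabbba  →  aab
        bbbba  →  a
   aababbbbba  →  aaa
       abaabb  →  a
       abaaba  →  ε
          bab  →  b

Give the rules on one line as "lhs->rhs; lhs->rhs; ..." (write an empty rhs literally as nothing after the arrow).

aba->b; ba->; bb->a; bba->

  | aabbabbba => aabbba => aaaba => aab
  | bbbba => abba => a
  | aababbbbba => abbbbbba => aabbbba => aaabba => aaa
  | abaabb => babb => bb => a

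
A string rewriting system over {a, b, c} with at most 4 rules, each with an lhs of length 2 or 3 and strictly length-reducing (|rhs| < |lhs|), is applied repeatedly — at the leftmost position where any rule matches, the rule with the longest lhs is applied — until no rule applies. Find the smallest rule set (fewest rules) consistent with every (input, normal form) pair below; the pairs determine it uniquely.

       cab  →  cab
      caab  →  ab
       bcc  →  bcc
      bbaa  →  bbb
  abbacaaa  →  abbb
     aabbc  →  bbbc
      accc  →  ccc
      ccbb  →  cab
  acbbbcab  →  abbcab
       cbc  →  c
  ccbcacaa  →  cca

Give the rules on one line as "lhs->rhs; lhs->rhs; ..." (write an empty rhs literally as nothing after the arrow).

aa->b; ac->c; cb->a

  | cab
  | caab => cbb => ab
  | bcc
  | bbaa => bbb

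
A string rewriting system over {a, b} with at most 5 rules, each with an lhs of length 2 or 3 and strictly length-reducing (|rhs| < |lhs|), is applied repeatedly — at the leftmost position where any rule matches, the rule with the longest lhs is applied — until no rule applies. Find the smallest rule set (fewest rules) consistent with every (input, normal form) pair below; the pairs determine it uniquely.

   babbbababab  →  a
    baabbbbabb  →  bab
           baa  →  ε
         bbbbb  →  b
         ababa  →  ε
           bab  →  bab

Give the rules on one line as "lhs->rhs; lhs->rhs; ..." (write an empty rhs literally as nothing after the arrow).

aa->b; aab->ba; aba->aa; bb->

  | babbbababab => babababab => baababab => bbaabab => aabab => baab => bba => a
  | baabbbbabb => bbabbbabb => abbbabb => ababb => aabb => bab
  | baa => bb => ε
  | bbbbb => bbb => b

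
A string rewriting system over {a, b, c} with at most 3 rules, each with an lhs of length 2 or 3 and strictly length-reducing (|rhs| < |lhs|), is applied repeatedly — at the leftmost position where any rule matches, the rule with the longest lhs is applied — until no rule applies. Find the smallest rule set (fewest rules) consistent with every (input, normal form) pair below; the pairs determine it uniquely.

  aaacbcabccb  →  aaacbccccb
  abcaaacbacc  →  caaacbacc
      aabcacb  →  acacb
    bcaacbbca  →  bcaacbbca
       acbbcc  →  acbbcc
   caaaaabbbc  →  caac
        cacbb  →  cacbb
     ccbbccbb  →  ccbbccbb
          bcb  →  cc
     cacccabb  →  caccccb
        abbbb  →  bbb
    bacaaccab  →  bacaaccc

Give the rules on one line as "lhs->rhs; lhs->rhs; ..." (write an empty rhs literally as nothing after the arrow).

ab->; bcb->cc; cab->cc

  | aaacbcabccb => aaacbccccb
  | abcaaacbacc => caaacbacc
  | aabcacb => acacb
  | bcaacbbca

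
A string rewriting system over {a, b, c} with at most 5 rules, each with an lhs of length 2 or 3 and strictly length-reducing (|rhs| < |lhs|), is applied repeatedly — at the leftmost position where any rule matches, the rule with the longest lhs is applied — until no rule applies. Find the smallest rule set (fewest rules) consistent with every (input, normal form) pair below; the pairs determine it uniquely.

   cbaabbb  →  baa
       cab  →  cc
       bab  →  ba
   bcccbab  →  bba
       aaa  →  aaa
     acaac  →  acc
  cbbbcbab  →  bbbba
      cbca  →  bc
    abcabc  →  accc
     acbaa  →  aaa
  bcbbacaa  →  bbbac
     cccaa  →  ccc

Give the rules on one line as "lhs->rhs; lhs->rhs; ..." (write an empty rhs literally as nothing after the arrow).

ab->a; ca->c; cab->cc; cb->b

  | cbaabbb => baabbb => baabb => baab => baa
  | cab => cc
  | bab => ba
  | bcccbab => bccbab => bcbab => bbab => bba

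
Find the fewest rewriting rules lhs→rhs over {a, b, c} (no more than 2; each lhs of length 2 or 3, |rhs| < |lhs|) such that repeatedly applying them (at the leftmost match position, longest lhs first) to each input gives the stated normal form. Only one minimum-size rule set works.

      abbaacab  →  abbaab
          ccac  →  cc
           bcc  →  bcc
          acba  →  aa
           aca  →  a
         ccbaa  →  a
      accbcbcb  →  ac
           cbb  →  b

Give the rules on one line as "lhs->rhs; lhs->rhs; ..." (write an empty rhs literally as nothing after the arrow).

  | abbaacab => abbaab
  | ccac => cc
  | bcc
  | acba => aa

ca->; cb->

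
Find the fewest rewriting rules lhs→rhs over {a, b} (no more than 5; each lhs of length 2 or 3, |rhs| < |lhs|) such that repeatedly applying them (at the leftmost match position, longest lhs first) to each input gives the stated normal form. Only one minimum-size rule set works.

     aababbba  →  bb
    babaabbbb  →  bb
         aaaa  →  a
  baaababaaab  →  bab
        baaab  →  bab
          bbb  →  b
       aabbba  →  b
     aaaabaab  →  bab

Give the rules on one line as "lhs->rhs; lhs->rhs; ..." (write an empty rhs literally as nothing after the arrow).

aa->a; aba->b; bba->bb; bbb->b

  | aababbba => ababbba => bbbba => bba => bb
  | babaabbbb => bbabbbb => bbbbbb => bbbb => bb
  | aaaa => aaa => aa => a
  | baaababaaab => baababaaab => bababaaab => bbbaaab => baaab => baab => bab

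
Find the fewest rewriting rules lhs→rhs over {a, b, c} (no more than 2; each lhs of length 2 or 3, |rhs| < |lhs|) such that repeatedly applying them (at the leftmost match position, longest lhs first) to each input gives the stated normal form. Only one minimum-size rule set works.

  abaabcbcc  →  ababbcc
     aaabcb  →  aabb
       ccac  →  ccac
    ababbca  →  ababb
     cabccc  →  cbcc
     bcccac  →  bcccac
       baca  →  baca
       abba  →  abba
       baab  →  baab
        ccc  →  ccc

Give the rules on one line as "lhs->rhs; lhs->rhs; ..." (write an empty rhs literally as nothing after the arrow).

abc->b; bca->b

  | abaabcbcc => ababbcc
  | aaabcb => aabb
  | ccac
  | ababbca => ababb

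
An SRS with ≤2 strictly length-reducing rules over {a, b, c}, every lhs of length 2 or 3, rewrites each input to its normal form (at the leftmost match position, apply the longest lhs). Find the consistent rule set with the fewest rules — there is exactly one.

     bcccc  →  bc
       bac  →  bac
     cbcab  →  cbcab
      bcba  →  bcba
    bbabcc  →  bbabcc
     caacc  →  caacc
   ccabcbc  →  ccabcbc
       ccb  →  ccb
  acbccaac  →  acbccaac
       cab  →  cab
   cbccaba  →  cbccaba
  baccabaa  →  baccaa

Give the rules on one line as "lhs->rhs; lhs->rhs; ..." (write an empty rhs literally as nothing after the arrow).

  | bcccc => bc
  | bac
  | cbcab
  | bcba

baa->a; ccc->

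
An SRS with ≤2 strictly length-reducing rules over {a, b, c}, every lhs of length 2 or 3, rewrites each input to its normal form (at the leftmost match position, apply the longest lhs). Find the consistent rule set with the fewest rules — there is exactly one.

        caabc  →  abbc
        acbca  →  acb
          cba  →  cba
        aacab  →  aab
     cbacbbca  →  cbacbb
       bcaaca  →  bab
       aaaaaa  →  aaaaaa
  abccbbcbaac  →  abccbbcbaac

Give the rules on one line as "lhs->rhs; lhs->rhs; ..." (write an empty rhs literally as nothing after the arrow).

ca->; caa->ab

  | caabc => abbc
  | acbca => acb
  | cba
  | aacab => aab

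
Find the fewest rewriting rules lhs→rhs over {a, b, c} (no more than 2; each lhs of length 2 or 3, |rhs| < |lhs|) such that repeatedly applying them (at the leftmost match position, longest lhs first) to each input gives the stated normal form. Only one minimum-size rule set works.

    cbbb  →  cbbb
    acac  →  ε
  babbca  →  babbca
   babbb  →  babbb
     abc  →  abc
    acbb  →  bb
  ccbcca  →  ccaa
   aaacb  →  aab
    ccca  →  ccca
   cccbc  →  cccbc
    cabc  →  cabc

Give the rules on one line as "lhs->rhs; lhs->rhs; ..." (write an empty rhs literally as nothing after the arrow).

  | cbbb
  | acac => ac => ε
  | babbca
  | babbb

ac->; bcc->a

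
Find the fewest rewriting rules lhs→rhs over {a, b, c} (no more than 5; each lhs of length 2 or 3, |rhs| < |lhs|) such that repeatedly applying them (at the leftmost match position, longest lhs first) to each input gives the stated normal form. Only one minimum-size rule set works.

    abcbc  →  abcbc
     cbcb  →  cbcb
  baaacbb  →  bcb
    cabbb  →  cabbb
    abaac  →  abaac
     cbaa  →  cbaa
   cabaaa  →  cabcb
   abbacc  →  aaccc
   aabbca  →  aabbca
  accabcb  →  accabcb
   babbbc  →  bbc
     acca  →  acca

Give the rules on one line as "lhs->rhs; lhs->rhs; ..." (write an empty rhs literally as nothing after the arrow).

aaa->cb; bab->; bba->ac; cbb->

  | abcbc
  | cbcb
  | baaacbb => bcbcbb => bcb
  | cabbb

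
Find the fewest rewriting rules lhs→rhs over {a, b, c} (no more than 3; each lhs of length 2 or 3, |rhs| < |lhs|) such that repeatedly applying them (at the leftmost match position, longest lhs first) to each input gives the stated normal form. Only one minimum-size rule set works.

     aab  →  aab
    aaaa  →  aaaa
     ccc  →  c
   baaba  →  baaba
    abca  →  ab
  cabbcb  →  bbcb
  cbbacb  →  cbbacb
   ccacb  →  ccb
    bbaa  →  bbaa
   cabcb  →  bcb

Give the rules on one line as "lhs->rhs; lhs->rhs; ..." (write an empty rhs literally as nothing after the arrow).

ca->; ccc->c

  | aab
  | aaaa
  | ccc => c
  | baaba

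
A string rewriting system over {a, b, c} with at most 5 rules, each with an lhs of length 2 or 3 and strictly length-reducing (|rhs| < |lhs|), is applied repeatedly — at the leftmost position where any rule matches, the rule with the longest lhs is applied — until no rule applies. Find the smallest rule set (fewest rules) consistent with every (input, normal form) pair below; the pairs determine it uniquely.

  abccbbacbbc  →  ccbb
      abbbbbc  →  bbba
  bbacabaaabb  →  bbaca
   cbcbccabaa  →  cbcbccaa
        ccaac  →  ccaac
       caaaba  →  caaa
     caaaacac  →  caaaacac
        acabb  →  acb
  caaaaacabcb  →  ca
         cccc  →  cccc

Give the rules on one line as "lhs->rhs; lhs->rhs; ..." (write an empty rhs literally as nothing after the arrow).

  | abccbbacbbc => ccbbacbbc => ccbbacba => ccbbab => ccbb
  | abbbbbc => bbbbc => bbba
  | bbacabaaabb => bbacaaabb => bbacaab => bbaca
  | cbcbccabaa => cbcbccaa

ab->; acc->bb; bbc->ba; cba->b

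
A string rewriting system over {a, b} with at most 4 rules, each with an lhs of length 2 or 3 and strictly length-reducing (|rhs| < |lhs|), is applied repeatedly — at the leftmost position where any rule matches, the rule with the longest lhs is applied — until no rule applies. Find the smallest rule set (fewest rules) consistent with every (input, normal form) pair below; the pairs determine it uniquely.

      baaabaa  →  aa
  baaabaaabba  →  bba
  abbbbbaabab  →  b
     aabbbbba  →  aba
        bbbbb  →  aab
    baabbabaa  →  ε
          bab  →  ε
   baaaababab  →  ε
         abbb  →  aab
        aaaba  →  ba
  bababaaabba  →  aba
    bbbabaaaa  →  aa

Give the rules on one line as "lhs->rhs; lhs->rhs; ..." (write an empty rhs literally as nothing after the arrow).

  | baaabaa => babaa => aa
  | baaabaaabba => babaaabba => aaabba => bba
  | abbbbbaabab => aabbbaabab => aaabaabab => baabab => bbab => b
  | aabbbbba => aaabbba => bbba => aba

aaa->; baa->b; bab->; bbb->ab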